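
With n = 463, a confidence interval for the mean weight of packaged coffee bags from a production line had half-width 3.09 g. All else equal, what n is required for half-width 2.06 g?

Margin of error scales as 1/√n, so n₂ = n₁·(E₁/E₂)².
n₂ = 463 × (3.09/2.06)² = 463 × 2.25 = 1041.75
Round up: n₂ = 1042.

1042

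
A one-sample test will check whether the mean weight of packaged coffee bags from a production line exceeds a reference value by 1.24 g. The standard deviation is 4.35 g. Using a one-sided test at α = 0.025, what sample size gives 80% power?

For a one-sample z-test, n = ((z_α + z_β)·σ/δ)².
z_α = 1.960 (one-sided α = 0.025); z_β = 0.842 (power 80% → β = 0.2).
n = (2.802 × 4.35 / 1.24)² = 96.62
Round up: n = 97.

97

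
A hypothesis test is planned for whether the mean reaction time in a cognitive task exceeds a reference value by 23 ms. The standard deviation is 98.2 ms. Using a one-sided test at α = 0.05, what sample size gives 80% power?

For a one-sample z-test, n = ((z_α + z_β)·σ/δ)².
z_α = 1.645 (one-sided α = 0.05); z_β = 0.842 (power 80% → β = 0.2).
n = (2.487 × 98.2 / 23)² = 112.75
Round up: n = 113.

n = 113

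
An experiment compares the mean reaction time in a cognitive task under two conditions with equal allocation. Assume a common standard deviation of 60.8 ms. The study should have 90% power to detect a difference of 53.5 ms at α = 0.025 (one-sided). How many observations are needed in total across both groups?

For two equal groups, n per group = 2·((z_α + z_β)·σ/δ)².
z_α = 1.960; z_β = 1.282 (power 90%).
n = 2 × (3.242 × 60.8 / 53.5)² = 2 × 13.57 = 27.14
Round up: n = 28 per group.
Total across both groups: 2 × 28 = 56.

56 total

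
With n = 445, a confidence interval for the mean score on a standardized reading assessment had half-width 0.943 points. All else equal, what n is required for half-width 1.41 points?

200

Margin of error scales as 1/√n, so n₂ = n₁·(E₁/E₂)².
n₂ = 445 × (0.943/1.41)² = 445 × 0.4473 = 199.05
Round up: n₂ = 200.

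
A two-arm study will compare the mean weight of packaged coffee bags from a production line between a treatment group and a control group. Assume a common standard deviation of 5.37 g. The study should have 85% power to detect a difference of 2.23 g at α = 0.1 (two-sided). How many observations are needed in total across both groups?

168 total

For two equal groups, n per group = 2·((z_{α/2} + z_β)·σ/δ)².
z_{α/2} = 1.645; z_β = 1.036 (power 85%).
n = 2 × (2.681 × 5.37 / 2.23)² = 2 × 41.68 = 83.36
Round up: n = 84 per group.
Total across both groups: 2 × 84 = 168.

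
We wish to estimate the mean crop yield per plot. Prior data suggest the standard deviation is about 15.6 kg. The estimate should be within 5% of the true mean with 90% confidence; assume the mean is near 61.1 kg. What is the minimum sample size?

For a mean, the margin of error is E = z·σ/√n, so n = (zσ/E)².
At 90% confidence, z = 1.645.
E = 5% of 61.1 = 3.055 kg.
n = (1.645 × 15.6 / 3.055)² = 70.56
Round up: n = 71.

71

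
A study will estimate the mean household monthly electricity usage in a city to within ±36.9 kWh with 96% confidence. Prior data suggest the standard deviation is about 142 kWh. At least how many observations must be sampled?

For a mean, the margin of error is E = z·σ/√n, so n = (zσ/E)².
At 96% confidence, z = 2.054.
n = (2.054 × 142 / 36.9)² = 62.48
Round up: n = 63.

n = 63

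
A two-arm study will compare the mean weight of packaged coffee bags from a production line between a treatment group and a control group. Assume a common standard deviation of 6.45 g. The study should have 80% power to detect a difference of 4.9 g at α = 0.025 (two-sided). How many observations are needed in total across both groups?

66 total

For two equal groups, n per group = 2·((z_{α/2} + z_β)·σ/δ)².
z_{α/2} = 2.241; z_β = 0.842 (power 80%).
n = 2 × (3.083 × 6.45 / 4.9)² = 2 × 16.47 = 32.94
Round up: n = 33 per group.
Total across both groups: 2 × 33 = 66.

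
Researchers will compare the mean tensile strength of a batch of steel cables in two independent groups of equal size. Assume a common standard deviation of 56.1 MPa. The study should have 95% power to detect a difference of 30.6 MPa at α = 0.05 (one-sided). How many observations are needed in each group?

For two equal groups, n per group = 2·((z_α + z_β)·σ/δ)².
z_α = 1.645; z_β = 1.645 (power 95%).
n = 2 × (3.290 × 56.1 / 30.6)² = 2 × 36.38 = 72.76
Round up: n = 73 per group.

73 per group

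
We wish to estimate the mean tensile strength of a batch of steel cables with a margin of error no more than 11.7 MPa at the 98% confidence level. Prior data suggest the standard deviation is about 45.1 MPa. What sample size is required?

81

For a mean, the margin of error is E = z·σ/√n, so n = (zσ/E)².
At 98% confidence, z = 2.326.
n = (2.326 × 45.1 / 11.7)² = 80.39
Round up: n = 81.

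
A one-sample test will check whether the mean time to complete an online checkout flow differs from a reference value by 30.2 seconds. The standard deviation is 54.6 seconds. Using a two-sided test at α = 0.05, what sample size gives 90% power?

For a one-sample z-test, n = ((z_{α/2} + z_β)·σ/δ)².
z_{α/2} = 1.960 (two-sided α = 0.05); z_β = 1.282 (power 90% → β = 0.1).
n = (3.242 × 54.6 / 30.2)² = 34.36
Round up: n = 35.

35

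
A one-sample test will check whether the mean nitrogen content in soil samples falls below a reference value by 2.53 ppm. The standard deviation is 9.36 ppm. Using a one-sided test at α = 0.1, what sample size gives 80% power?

62

For a one-sample z-test, n = ((z_α + z_β)·σ/δ)².
z_α = 1.282 (one-sided α = 0.1); z_β = 0.842 (power 80% → β = 0.2).
n = (2.124 × 9.36 / 2.53)² = 61.75
Round up: n = 62.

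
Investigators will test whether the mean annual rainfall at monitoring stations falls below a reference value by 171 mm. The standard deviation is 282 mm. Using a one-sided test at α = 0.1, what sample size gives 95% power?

24

For a one-sample z-test, n = ((z_α + z_β)·σ/δ)².
z_α = 1.282 (one-sided α = 0.1); z_β = 1.645 (power 95% → β = 0.05).
n = (2.927 × 282 / 171)² = 23.30
Round up: n = 24.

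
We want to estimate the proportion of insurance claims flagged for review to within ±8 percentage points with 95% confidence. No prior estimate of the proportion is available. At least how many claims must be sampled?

For a proportion with margin E = 0.08 at 95% confidence, z = 1.960.
With no prior estimate, use p = 0.5, which maximizes p(1−p) at 0.25.
n = 0.25 × (z/E)² = 0.25 × (1.960/0.08)² = 150.06
Round up: n = 151.

151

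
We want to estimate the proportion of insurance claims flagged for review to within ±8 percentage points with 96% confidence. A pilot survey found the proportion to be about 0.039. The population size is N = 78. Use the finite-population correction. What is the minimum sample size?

For a proportion with margin E = 0.08 at 96% confidence, z = 2.054.
n = p̂(1−p̂)(z/E)² = 0.039 × 0.961 × (2.054/0.08)² = 24.71 — call this n₀.
Finite-population correction with N = 78: n = n₀ / (1 + (n₀−1)/N) = 24.71 / 1.304 = 18.95
Round up: n = 19.

19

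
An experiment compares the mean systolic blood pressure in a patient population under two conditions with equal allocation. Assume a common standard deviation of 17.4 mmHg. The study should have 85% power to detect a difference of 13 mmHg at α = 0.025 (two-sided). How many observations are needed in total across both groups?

For two equal groups, n per group = 2·((z_{α/2} + z_β)·σ/δ)².
z_{α/2} = 2.241; z_β = 1.036 (power 85%).
n = 2 × (3.277 × 17.4 / 13)² = 2 × 19.24 = 38.48
Round up: n = 39 per group.
Total across both groups: 2 × 39 = 78.

78 total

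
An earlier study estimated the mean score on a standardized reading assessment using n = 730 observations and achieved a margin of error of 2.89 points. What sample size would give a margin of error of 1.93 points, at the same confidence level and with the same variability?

1637

Margin of error scales as 1/√n, so n₂ = n₁·(E₁/E₂)².
n₂ = 730 × (2.89/1.93)² = 730 × 2.242 = 1636.66
Round up: n₂ = 1637.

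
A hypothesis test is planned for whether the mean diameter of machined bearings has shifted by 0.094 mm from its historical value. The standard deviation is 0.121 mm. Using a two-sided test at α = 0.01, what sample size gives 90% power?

For a one-sample z-test, n = ((z_{α/2} + z_β)·σ/δ)².
z_{α/2} = 2.576 (two-sided α = 0.01); z_β = 1.282 (power 90% → β = 0.1).
n = (3.858 × 0.121 / 0.094)² = 24.66
Round up: n = 25.

25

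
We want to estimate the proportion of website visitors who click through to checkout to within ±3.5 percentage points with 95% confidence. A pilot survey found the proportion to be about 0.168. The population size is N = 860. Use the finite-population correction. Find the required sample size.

For a proportion with margin E = 0.035 at 95% confidence, z = 1.960.
n = p̂(1−p̂)(z/E)² = 0.168 × 0.832 × (1.960/0.035)² = 438.34 — call this n₀.
Finite-population correction with N = 860: n = n₀ / (1 + (n₀−1)/N) = 438.34 / 1.509 = 290.48
Round up: n = 291.

n = 291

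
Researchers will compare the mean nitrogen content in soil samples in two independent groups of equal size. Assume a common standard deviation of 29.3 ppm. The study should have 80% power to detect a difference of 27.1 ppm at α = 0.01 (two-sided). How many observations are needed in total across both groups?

For two equal groups, n per group = 2·((z_{α/2} + z_β)·σ/δ)².
z_{α/2} = 2.576; z_β = 0.842 (power 80%).
n = 2 × (3.418 × 29.3 / 27.1)² = 2 × 13.66 = 27.32
Round up: n = 28 per group.
Total across both groups: 2 × 28 = 56.

56 total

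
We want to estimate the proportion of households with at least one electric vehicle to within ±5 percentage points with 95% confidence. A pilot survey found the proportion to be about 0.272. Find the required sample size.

For a proportion with margin E = 0.05 at 95% confidence, z = 1.960.
n = p̂(1−p̂)(z/E)² = 0.272 × 0.728 × (1.960/0.05)² = 304.28
Round up: n = 305.

305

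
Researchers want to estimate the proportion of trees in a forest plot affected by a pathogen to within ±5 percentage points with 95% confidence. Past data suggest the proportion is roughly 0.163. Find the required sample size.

n = 210

For a proportion with margin E = 0.05 at 95% confidence, z = 1.960.
n = p̂(1−p̂)(z/E)² = 0.163 × 0.837 × (1.960/0.05)² = 209.65
Round up: n = 210.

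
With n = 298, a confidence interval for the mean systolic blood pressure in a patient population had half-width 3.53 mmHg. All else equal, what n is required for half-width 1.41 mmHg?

Margin of error scales as 1/√n, so n₂ = n₁·(E₁/E₂)².
n₂ = 298 × (3.53/1.41)² = 298 × 6.268 = 1867.86
Round up: n₂ = 1868.

1868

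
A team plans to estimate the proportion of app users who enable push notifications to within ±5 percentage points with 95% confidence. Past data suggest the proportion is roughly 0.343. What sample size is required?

For a proportion with margin E = 0.05 at 95% confidence, z = 1.960.
n = p̂(1−p̂)(z/E)² = 0.343 × 0.657 × (1.960/0.05)² = 346.28
Round up: n = 347.

347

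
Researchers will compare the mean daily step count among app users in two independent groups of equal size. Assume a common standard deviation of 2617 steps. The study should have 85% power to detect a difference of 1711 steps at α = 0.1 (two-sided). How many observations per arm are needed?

For two equal groups, n per group = 2·((z_{α/2} + z_β)·σ/δ)².
z_{α/2} = 1.645; z_β = 1.036 (power 85%).
n = 2 × (2.681 × 2617 / 1711)² = 2 × 16.82 = 33.64
Round up: n = 34 per group.

34 per group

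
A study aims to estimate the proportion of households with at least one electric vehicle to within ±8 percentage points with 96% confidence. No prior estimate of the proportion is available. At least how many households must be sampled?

For a proportion with margin E = 0.08 at 96% confidence, z = 2.054.
With no prior estimate, use p = 0.5, which maximizes p(1−p) at 0.25.
n = 0.25 × (z/E)² = 0.25 × (2.054/0.08)² = 164.80
Round up: n = 165.

165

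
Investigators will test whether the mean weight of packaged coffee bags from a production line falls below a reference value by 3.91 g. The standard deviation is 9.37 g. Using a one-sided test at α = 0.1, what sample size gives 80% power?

For a one-sample z-test, n = ((z_α + z_β)·σ/δ)².
z_α = 1.282 (one-sided α = 0.1); z_β = 0.842 (power 80% → β = 0.2).
n = (2.124 × 9.37 / 3.91)² = 25.91
Round up: n = 26.

26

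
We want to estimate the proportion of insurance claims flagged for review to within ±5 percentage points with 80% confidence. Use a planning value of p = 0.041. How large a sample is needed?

26

For a proportion with margin E = 0.05 at 80% confidence, z = 1.282.
n = p̂(1−p̂)(z/E)² = 0.041 × 0.959 × (1.282/0.05)² = 25.85
Round up: n = 26.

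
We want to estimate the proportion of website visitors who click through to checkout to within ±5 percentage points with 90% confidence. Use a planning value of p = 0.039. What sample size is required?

41

For a proportion with margin E = 0.05 at 90% confidence, z = 1.645.
n = p̂(1−p̂)(z/E)² = 0.039 × 0.961 × (1.645/0.05)² = 40.57
Round up: n = 41.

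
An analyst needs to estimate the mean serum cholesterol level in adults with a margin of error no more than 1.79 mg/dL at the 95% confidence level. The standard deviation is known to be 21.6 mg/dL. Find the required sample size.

560

For a mean, the margin of error is E = z·σ/√n, so n = (zσ/E)².
At 95% confidence, z = 1.960.
n = (1.960 × 21.6 / 1.79)² = 559.39
Round up: n = 560.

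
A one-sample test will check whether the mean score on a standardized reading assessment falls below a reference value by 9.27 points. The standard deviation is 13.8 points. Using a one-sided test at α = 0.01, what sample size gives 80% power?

23

For a one-sample z-test, n = ((z_α + z_β)·σ/δ)².
z_α = 2.326 (one-sided α = 0.01); z_β = 0.842 (power 80% → β = 0.2).
n = (3.168 × 13.8 / 9.27)² = 22.24
Round up: n = 23.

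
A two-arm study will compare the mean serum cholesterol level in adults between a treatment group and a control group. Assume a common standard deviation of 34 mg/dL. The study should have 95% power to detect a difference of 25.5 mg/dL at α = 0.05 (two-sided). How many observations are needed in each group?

47 per group

For two equal groups, n per group = 2·((z_{α/2} + z_β)·σ/δ)².
z_{α/2} = 1.960; z_β = 1.645 (power 95%).
n = 2 × (3.605 × 34 / 25.5)² = 2 × 23.10 = 46.20
Round up: n = 47 per group.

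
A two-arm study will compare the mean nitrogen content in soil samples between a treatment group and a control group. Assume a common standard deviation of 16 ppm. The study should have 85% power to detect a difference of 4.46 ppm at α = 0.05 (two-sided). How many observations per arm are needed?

For two equal groups, n per group = 2·((z_{α/2} + z_β)·σ/δ)².
z_{α/2} = 1.960; z_β = 1.036 (power 85%).
n = 2 × (2.996 × 16 / 4.46)² = 2 × 115.52 = 231.04
Round up: n = 232 per group.

232 per group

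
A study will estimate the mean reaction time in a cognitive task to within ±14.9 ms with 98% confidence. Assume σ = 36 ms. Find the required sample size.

For a mean, the margin of error is E = z·σ/√n, so n = (zσ/E)².
At 98% confidence, z = 2.326.
n = (2.326 × 36 / 14.9)² = 31.58
Round up: n = 32.

n = 32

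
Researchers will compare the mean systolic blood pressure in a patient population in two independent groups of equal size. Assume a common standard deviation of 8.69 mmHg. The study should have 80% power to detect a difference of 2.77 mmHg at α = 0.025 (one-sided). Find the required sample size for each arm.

For two equal groups, n per group = 2·((z_α + z_β)·σ/δ)².
z_α = 1.960; z_β = 0.842 (power 80%).
n = 2 × (2.802 × 8.69 / 2.77)² = 2 × 77.27 = 154.54
Round up: n = 155 per group.

155 per group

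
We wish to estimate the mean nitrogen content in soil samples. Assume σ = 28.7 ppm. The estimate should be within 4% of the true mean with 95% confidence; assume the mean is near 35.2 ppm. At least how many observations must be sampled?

1597

For a mean, the margin of error is E = z·σ/√n, so n = (zσ/E)².
At 95% confidence, z = 1.960.
E = 4% of 35.2 = 1.408 ppm.
n = (1.960 × 28.7 / 1.408)² = 1596.14
Round up: n = 1597.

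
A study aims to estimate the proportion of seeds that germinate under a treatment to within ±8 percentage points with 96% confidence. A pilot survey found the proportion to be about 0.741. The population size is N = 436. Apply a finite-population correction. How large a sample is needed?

n = 99

For a proportion with margin E = 0.08 at 96% confidence, z = 2.054.
n = p̂(1−p̂)(z/E)² = 0.741 × 0.259 × (2.054/0.08)² = 126.51 — call this n₀.
Finite-population correction with N = 436: n = n₀ / (1 + (n₀−1)/N) = 126.51 / 1.288 = 98.22
Round up: n = 99.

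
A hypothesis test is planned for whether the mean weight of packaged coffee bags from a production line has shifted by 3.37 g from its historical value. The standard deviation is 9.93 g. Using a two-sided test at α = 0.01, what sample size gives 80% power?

102

For a one-sample z-test, n = ((z_{α/2} + z_β)·σ/δ)².
z_{α/2} = 2.576 (two-sided α = 0.01); z_β = 0.842 (power 80% → β = 0.2).
n = (3.418 × 9.93 / 3.37)² = 101.43
Round up: n = 102.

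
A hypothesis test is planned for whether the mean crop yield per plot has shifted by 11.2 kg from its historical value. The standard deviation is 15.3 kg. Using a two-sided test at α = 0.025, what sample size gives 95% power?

For a one-sample z-test, n = ((z_{α/2} + z_β)·σ/δ)².
z_{α/2} = 2.241 (two-sided α = 0.025); z_β = 1.645 (power 95% → β = 0.05).
n = (3.886 × 15.3 / 11.2)² = 28.18
Round up: n = 29.

29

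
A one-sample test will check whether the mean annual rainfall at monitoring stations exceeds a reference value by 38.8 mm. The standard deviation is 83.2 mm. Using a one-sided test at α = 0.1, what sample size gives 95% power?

40

For a one-sample z-test, n = ((z_α + z_β)·σ/δ)².
z_α = 1.282 (one-sided α = 0.1); z_β = 1.645 (power 95% → β = 0.05).
n = (2.927 × 83.2 / 38.8)² = 39.39
Round up: n = 40.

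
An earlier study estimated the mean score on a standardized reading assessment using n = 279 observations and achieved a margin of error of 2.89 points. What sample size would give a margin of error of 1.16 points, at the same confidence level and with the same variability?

1732

Margin of error scales as 1/√n, so n₂ = n₁·(E₁/E₂)².
n₂ = 279 × (2.89/1.16)² = 279 × 6.207 = 1731.75
Round up: n₂ = 1732.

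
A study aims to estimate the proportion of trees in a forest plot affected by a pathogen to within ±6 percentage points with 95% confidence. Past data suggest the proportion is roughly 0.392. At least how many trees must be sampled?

For a proportion with margin E = 0.06 at 95% confidence, z = 1.960.
n = p̂(1−p̂)(z/E)² = 0.392 × 0.608 × (1.960/0.06)² = 254.33
Round up: n = 255.

n = 255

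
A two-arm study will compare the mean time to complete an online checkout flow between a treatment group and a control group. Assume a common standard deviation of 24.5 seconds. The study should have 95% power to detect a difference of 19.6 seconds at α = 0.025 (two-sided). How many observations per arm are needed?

For two equal groups, n per group = 2·((z_{α/2} + z_β)·σ/δ)².
z_{α/2} = 2.241; z_β = 1.645 (power 95%).
n = 2 × (3.886 × 24.5 / 19.6)² = 2 × 23.60 = 47.20
Round up: n = 48 per group.

48 per group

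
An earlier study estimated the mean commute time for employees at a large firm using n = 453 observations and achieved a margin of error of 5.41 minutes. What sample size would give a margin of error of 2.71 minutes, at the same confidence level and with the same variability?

Margin of error scales as 1/√n, so n₂ = n₁·(E₁/E₂)².
n₂ = 453 × (5.41/2.71)² = 453 × 3.985 = 1805.20
Round up: n₂ = 1806.

1806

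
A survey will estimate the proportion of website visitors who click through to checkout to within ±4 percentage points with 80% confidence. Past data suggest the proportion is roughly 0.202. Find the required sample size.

For a proportion with margin E = 0.04 at 80% confidence, z = 1.282.
n = p̂(1−p̂)(z/E)² = 0.202 × 0.798 × (1.282/0.04)² = 165.58
Round up: n = 166.

n = 166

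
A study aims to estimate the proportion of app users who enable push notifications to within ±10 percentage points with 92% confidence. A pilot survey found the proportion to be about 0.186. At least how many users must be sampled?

For a proportion with margin E = 0.1 at 92% confidence, z = 1.751.
n = p̂(1−p̂)(z/E)² = 0.186 × 0.814 × (1.751/0.1)² = 46.42
Round up: n = 47.

n = 47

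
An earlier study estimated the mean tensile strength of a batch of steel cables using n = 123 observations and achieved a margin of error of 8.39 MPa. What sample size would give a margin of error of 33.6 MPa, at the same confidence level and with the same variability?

Margin of error scales as 1/√n, so n₂ = n₁·(E₁/E₂)².
n₂ = 123 × (8.39/33.6)² = 123 × 0.06235 = 7.67
Round up: n₂ = 8.

n = 8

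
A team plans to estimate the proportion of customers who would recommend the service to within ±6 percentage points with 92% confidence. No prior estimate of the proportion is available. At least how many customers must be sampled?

213

For a proportion with margin E = 0.06 at 92% confidence, z = 1.751.
With no prior estimate, use p = 0.5, which maximizes p(1−p) at 0.25.
n = 0.25 × (z/E)² = 0.25 × (1.751/0.06)² = 212.92
Round up: n = 213.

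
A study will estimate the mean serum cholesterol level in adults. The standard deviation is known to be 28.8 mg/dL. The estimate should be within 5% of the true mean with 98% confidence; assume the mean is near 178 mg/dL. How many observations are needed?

n = 57

For a mean, the margin of error is E = z·σ/√n, so n = (zσ/E)².
At 98% confidence, z = 2.326.
E = 5% of 178 = 8.9 mg/dL.
n = (2.326 × 28.8 / 8.9)² = 56.65
Round up: n = 57.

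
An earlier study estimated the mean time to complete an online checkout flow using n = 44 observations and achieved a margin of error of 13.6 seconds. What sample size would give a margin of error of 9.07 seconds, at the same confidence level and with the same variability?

n = 99

Margin of error scales as 1/√n, so n₂ = n₁·(E₁/E₂)².
n₂ = 44 × (13.6/9.07)² = 44 × 2.248 = 98.91
Round up: n₂ = 99.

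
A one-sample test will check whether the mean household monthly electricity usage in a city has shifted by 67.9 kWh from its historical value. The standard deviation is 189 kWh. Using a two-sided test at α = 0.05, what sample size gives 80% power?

n = 61

For a one-sample z-test, n = ((z_{α/2} + z_β)·σ/δ)².
z_{α/2} = 1.960 (two-sided α = 0.05); z_β = 0.842 (power 80% → β = 0.2).
n = (2.802 × 189 / 67.9)² = 60.83
Round up: n = 61.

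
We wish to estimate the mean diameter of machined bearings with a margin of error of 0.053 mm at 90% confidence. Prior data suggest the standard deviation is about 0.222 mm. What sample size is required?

n = 48

For a mean, the margin of error is E = z·σ/√n, so n = (zσ/E)².
At 90% confidence, z = 1.645.
n = (1.645 × 0.222 / 0.053)² = 47.48
Round up: n = 48.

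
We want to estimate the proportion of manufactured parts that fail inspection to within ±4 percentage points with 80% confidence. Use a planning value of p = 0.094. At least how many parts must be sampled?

For a proportion with margin E = 0.04 at 80% confidence, z = 1.282.
n = p̂(1−p̂)(z/E)² = 0.094 × 0.906 × (1.282/0.04)² = 87.48
Round up: n = 88.

n = 88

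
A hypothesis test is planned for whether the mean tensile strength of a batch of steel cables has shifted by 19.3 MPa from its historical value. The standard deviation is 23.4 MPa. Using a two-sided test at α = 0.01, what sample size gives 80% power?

For a one-sample z-test, n = ((z_{α/2} + z_β)·σ/δ)².
z_{α/2} = 2.576 (two-sided α = 0.01); z_β = 0.842 (power 80% → β = 0.2).
n = (3.418 × 23.4 / 19.3)² = 17.17
Round up: n = 18.

18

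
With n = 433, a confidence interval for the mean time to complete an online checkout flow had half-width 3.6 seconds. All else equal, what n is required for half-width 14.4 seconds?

n = 28

Margin of error scales as 1/√n, so n₂ = n₁·(E₁/E₂)².
n₂ = 433 × (3.6/14.4)² = 433 × 0.0625 = 27.06
Round up: n₂ = 28.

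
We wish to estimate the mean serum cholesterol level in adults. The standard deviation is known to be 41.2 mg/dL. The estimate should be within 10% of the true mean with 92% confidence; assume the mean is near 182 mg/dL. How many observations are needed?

For a mean, the margin of error is E = z·σ/√n, so n = (zσ/E)².
At 92% confidence, z = 1.751.
E = 10% of 182 = 18.2 mg/dL.
n = (1.751 × 41.2 / 18.2)² = 15.71
Round up: n = 16.

16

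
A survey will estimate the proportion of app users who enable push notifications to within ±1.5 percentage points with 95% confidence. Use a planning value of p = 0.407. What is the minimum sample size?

4121

For a proportion with margin E = 0.015 at 95% confidence, z = 1.960.
n = p̂(1−p̂)(z/E)² = 0.407 × 0.593 × (1.960/0.015)² = 4120.77
Round up: n = 4121.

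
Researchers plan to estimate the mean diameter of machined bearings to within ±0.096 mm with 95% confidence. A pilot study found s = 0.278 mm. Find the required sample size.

For a mean, the margin of error is E = z·σ/√n, so n = (zσ/E)².
At 95% confidence, z = 1.960.
n = (1.960 × 0.278 / 0.096)² = 32.22
Round up: n = 33.

33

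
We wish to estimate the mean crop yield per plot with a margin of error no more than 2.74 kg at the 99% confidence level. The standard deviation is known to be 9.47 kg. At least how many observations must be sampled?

n = 80

For a mean, the margin of error is E = z·σ/√n, so n = (zσ/E)².
At 99% confidence, z = 2.576.
n = (2.576 × 9.47 / 2.74)² = 79.27
Round up: n = 80.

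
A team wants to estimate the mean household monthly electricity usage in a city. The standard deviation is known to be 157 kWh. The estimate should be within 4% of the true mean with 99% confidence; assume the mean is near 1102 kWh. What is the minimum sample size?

For a mean, the margin of error is E = z·σ/√n, so n = (zσ/E)².
At 99% confidence, z = 2.576.
E = 4% of 1102 = 44.08 kWh.
n = (2.576 × 157 / 44.08)² = 84.18
Round up: n = 85.

n = 85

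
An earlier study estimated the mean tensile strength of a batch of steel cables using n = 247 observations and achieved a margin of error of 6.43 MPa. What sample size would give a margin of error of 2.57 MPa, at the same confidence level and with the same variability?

1547

Margin of error scales as 1/√n, so n₂ = n₁·(E₁/E₂)².
n₂ = 247 × (6.43/2.57)² = 247 × 6.26 = 1546.22
Round up: n₂ = 1547.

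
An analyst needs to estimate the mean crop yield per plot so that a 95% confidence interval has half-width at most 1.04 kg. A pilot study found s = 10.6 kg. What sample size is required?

400

For a mean, the margin of error is E = z·σ/√n, so n = (zσ/E)².
At 95% confidence, z = 1.960.
n = (1.960 × 10.6 / 1.04)² = 399.08
Round up: n = 400.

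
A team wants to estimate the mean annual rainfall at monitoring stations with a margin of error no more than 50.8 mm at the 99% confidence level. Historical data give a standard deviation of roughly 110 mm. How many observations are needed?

For a mean, the margin of error is E = z·σ/√n, so n = (zσ/E)².
At 99% confidence, z = 2.576.
n = (2.576 × 110 / 50.8)² = 31.11
Round up: n = 32.

n = 32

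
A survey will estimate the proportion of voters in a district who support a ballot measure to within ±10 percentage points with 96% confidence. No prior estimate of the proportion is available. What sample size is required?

106

For a proportion with margin E = 0.1 at 96% confidence, z = 2.054.
With no prior estimate, use p = 0.5, which maximizes p(1−p) at 0.25.
n = 0.25 × (z/E)² = 0.25 × (2.054/0.1)² = 105.47
Round up: n = 106.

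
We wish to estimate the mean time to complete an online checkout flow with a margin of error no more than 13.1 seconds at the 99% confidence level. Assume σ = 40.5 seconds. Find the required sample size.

64

For a mean, the margin of error is E = z·σ/√n, so n = (zσ/E)².
At 99% confidence, z = 2.576.
n = (2.576 × 40.5 / 13.1)² = 63.42
Round up: n = 64.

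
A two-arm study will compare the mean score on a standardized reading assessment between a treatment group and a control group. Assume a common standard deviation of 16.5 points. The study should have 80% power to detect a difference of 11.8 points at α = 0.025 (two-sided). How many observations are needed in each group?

For two equal groups, n per group = 2·((z_{α/2} + z_β)·σ/δ)².
z_{α/2} = 2.241; z_β = 0.842 (power 80%).
n = 2 × (3.083 × 16.5 / 11.8)² = 2 × 18.58 = 37.16
Round up: n = 38 per group.

38 per group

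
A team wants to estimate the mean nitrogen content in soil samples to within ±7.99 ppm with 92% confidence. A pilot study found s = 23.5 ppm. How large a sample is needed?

27

For a mean, the margin of error is E = z·σ/√n, so n = (zσ/E)².
At 92% confidence, z = 1.751.
n = (1.751 × 23.5 / 7.99)² = 26.52
Round up: n = 27.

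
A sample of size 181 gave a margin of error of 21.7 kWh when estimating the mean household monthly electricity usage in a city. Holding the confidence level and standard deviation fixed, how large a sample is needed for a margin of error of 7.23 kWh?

Margin of error scales as 1/√n, so n₂ = n₁·(E₁/E₂)².
n₂ = 181 × (21.7/7.23)² = 181 × 9.008 = 1630.45
Round up: n₂ = 1631.

1631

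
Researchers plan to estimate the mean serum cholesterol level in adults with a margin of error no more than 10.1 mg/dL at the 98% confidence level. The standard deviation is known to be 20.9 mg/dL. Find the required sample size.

24

For a mean, the margin of error is E = z·σ/√n, so n = (zσ/E)².
At 98% confidence, z = 2.326.
n = (2.326 × 20.9 / 10.1)² = 23.17
Round up: n = 24.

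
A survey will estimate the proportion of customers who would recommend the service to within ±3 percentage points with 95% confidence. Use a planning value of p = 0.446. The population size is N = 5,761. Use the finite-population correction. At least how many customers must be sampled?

For a proportion with margin E = 0.03 at 95% confidence, z = 1.960.
n = p̂(1−p̂)(z/E)² = 0.446 × 0.554 × (1.960/0.03)² = 1054.66 — call this n₀.
Finite-population correction with N = 5,761: n = n₀ / (1 + (n₀−1)/N) = 1054.66 / 1.183 = 891.51
Round up: n = 892.

892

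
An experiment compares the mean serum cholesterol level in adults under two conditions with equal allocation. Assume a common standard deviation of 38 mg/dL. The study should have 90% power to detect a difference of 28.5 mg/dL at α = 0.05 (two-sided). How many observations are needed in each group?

38 per group

For two equal groups, n per group = 2·((z_{α/2} + z_β)·σ/δ)².
z_{α/2} = 1.960; z_β = 1.282 (power 90%).
n = 2 × (3.242 × 38 / 28.5)² = 2 × 18.69 = 37.38
Round up: n = 38 per group.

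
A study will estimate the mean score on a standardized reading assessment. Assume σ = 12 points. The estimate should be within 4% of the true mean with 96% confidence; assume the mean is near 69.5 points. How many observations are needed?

n = 79

For a mean, the margin of error is E = z·σ/√n, so n = (zσ/E)².
At 96% confidence, z = 2.054.
E = 4% of 69.5 = 2.78 points.
n = (2.054 × 12 / 2.78)² = 78.61
Round up: n = 79.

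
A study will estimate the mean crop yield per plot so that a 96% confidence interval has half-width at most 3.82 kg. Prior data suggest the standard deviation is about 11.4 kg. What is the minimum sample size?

38

For a mean, the margin of error is E = z·σ/√n, so n = (zσ/E)².
At 96% confidence, z = 2.054.
n = (2.054 × 11.4 / 3.82)² = 37.57
Round up: n = 38.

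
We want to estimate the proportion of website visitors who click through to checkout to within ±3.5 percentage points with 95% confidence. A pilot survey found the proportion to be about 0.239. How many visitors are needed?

571

For a proportion with margin E = 0.035 at 95% confidence, z = 1.960.
n = p̂(1−p̂)(z/E)² = 0.239 × 0.761 × (1.960/0.035)² = 570.37
Round up: n = 571.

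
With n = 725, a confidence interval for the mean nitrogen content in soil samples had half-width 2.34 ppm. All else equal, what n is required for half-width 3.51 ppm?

323

Margin of error scales as 1/√n, so n₂ = n₁·(E₁/E₂)².
n₂ = 725 × (2.34/3.51)² = 725 × 0.4444 = 322.19
Round up: n₂ = 323.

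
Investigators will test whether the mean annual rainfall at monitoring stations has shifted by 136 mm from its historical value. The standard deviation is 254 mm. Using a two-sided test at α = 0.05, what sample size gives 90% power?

For a one-sample z-test, n = ((z_{α/2} + z_β)·σ/δ)².
z_{α/2} = 1.960 (two-sided α = 0.05); z_β = 1.282 (power 90% → β = 0.1).
n = (3.242 × 254 / 136)² = 36.66
Round up: n = 37.

37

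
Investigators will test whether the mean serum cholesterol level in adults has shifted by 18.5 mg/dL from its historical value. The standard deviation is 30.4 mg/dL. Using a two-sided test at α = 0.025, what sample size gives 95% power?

41

For a one-sample z-test, n = ((z_{α/2} + z_β)·σ/δ)².
z_{α/2} = 2.241 (two-sided α = 0.025); z_β = 1.645 (power 95% → β = 0.05).
n = (3.886 × 30.4 / 18.5)² = 40.78
Round up: n = 41.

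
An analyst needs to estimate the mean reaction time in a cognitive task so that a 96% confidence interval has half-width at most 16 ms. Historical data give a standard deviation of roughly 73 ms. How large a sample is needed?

88

For a mean, the margin of error is E = z·σ/√n, so n = (zσ/E)².
At 96% confidence, z = 2.054.
n = (2.054 × 73 / 16)² = 87.82
Round up: n = 88.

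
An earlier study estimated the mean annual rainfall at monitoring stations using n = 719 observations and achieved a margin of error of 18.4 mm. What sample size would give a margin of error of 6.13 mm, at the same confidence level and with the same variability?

Margin of error scales as 1/√n, so n₂ = n₁·(E₁/E₂)².
n₂ = 719 × (18.4/6.13)² = 719 × 9.01 = 6478.19
Round up: n₂ = 6479.

6479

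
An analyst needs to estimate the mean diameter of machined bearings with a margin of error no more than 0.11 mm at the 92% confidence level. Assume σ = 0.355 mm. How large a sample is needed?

For a mean, the margin of error is E = z·σ/√n, so n = (zσ/E)².
At 92% confidence, z = 1.751.
n = (1.751 × 0.355 / 0.11)² = 31.93
Round up: n = 32.

32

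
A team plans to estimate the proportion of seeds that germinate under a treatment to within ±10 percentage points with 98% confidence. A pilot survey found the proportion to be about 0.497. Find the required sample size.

136

For a proportion with margin E = 0.1 at 98% confidence, z = 2.326.
n = p̂(1−p̂)(z/E)² = 0.497 × 0.503 × (2.326/0.1)² = 135.25
Round up: n = 136.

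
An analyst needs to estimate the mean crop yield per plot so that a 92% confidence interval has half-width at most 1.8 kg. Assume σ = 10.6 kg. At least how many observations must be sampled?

107

For a mean, the margin of error is E = z·σ/√n, so n = (zσ/E)².
At 92% confidence, z = 1.751.
n = (1.751 × 10.6 / 1.8)² = 106.33
Round up: n = 107.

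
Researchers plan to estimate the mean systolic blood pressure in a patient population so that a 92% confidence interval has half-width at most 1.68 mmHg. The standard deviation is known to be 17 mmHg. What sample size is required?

For a mean, the margin of error is E = z·σ/√n, so n = (zσ/E)².
At 92% confidence, z = 1.751.
n = (1.751 × 17 / 1.68)² = 313.94
Round up: n = 314.

314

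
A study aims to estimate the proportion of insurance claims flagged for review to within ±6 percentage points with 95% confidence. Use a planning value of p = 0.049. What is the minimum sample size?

50

For a proportion with margin E = 0.06 at 95% confidence, z = 1.960.
n = p̂(1−p̂)(z/E)² = 0.049 × 0.951 × (1.960/0.06)² = 49.73
Round up: n = 50.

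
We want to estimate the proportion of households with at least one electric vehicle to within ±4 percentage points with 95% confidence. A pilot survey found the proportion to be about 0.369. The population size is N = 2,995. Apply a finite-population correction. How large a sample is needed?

472

For a proportion with margin E = 0.04 at 95% confidence, z = 1.960.
n = p̂(1−p̂)(z/E)² = 0.369 × 0.631 × (1.960/0.04)² = 559.05 — call this n₀.
Finite-population correction with N = 2,995: n = n₀ / (1 + (n₀−1)/N) = 559.05 / 1.186 = 471.37
Round up: n = 472.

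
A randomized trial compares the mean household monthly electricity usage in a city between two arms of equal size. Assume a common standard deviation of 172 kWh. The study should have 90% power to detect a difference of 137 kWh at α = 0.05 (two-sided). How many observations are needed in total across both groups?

68 total

For two equal groups, n per group = 2·((z_{α/2} + z_β)·σ/δ)².
z_{α/2} = 1.960; z_β = 1.282 (power 90%).
n = 2 × (3.242 × 172 / 137)² = 2 × 16.57 = 33.14
Round up: n = 34 per group.
Total across both groups: 2 × 34 = 68.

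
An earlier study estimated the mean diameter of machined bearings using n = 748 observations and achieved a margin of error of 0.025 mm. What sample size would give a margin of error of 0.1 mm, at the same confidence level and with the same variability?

Margin of error scales as 1/√n, so n₂ = n₁·(E₁/E₂)².
n₂ = 748 × (0.025/0.1)² = 748 × 0.0625 = 46.75
Round up: n₂ = 47.

47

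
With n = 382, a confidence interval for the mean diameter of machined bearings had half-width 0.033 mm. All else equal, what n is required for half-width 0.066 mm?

Margin of error scales as 1/√n, so n₂ = n₁·(E₁/E₂)².
n₂ = 382 × (0.033/0.066)² = 382 × 0.25 = 95.50
Round up: n₂ = 96.

96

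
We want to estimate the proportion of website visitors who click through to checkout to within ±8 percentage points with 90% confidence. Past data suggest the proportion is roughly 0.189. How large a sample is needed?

n = 65

For a proportion with margin E = 0.08 at 90% confidence, z = 1.645.
n = p̂(1−p̂)(z/E)² = 0.189 × 0.811 × (1.645/0.08)² = 64.81
Round up: n = 65.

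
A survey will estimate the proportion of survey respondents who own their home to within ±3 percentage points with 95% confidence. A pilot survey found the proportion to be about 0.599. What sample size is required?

For a proportion with margin E = 0.03 at 95% confidence, z = 1.960.
n = p̂(1−p̂)(z/E)² = 0.599 × 0.401 × (1.960/0.03)² = 1025.28
Round up: n = 1026.

n = 1026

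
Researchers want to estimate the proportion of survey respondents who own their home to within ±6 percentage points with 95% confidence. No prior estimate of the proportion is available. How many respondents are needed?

For a proportion with margin E = 0.06 at 95% confidence, z = 1.960.
With no prior estimate, use p = 0.5, which maximizes p(1−p) at 0.25.
n = 0.25 × (z/E)² = 0.25 × (1.960/0.06)² = 266.78
Round up: n = 267.

267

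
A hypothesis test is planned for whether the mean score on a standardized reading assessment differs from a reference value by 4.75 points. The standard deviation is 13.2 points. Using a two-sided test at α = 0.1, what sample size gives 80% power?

n = 48

For a one-sample z-test, n = ((z_{α/2} + z_β)·σ/δ)².
z_{α/2} = 1.645 (two-sided α = 0.1); z_β = 0.842 (power 80% → β = 0.2).
n = (2.487 × 13.2 / 4.75)² = 47.77
Round up: n = 48.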